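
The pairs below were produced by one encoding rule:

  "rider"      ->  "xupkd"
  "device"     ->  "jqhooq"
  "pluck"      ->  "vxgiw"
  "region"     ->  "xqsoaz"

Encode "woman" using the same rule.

caygz

The shifts repeat in a cycle of length 3: positions 0,1,… shift by +6, +12, +12, then the pattern repeats.
On woman: w+6=c, o+12=a, m+12=y, a+6=g, n+12=z.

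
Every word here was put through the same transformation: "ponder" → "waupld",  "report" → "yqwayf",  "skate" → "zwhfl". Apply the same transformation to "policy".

Shifts by position in ponder: pos 0: p→w (+7), pos 1: o→a (+12), pos 2: n→u (+7), pos 3: d→p (+12) — repeating every 2. It's a Vigenère-style cipher with numeric key [7,12]: position i shifts by key[i mod 2].
Applying it to policy: p+7=w, o+12=a, l+7=s, i+12=u, c+7=j, y+12=k.

wasujk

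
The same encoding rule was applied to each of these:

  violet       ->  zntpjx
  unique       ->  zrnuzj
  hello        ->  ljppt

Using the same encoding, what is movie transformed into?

qtznj

The shift depends on letter class: consonant v→z is +4, but vowel i→n is +5. Two shifts are in play — +5 for a/e/i/o/u, +4 for every other letter.
For movie: m(cons)+4=q, o(vowel)+5=t, v(cons)+4=z, i(vowel)+5=n, e(vowel)+5=j.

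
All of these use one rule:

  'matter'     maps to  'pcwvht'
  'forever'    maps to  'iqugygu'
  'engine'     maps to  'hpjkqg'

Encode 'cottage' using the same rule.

Shifts by position in matter: pos 0: m→p (+3), pos 1: a→c (+2), pos 2: t→w (+3), pos 3: t→v (+2) — repeating every 2. The shifts repeat in a cycle of length 2: positions 0,1,… shift by +3, +2, then the pattern repeats.
Applying it to cottage: c+3=f, o+2=q, t+3=w, t+2=v, a+3=d, g+2=i, e+3=h.

fqwvdih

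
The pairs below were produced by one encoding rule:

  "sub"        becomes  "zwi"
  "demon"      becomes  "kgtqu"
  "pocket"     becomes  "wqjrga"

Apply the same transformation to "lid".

The rule splits by letter class: vowels +2, consonants +7.
On lid: l(cons)+7=s, i(vowel)+2=k, d(cons)+7=k.

skk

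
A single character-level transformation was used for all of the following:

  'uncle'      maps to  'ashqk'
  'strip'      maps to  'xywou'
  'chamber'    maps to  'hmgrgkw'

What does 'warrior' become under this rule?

The shift depends on letter class: consonant n→s is +5, but vowel u→a is +6. Two shifts are in play — +6 for a/e/i/o/u, +5 for every other letter.
For warrior: w(cons)+5=b, a(vowel)+6=g, r(cons)+5=w, r(cons)+5=w, i(vowel)+6=o, o(vowel)+6=u, r(cons)+5=w.

bgwwouw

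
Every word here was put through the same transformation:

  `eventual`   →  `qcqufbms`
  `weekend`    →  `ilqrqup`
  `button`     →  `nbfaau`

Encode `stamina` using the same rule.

Shifts by position in eventual: pos 0: e→q (+12), pos 1: v→c (+7), pos 2: e→q (+12), pos 3: n→u (+7) — repeating every 2. It's a Vigenère-style cipher with numeric key [12,7]: position i shifts by key[i mod 2].
For stamina: s+12=e, t+7=a, a+12=m, m+7=t, i+12=u, n+7=u, a+12=m.

eamtuum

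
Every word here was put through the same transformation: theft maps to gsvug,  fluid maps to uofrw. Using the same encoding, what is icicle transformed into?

rxrxov

Letters are reflected about the middle of the alphabet (position → 25−position): Atbash.
On icicle: i↔r, c↔x, i↔r, c↔x, l↔o, e↔v.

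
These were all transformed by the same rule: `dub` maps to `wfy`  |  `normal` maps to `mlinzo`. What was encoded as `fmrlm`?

Each pair mirrors across the alphabet (d↔w, u↔f, b↔y): positions sum to 25. Letters are reflected about the middle of the alphabet (position → 25−position): Atbash.
Undoing it on fmrlm: f↔u, m↔n, r↔i, l↔o, m↔n.

union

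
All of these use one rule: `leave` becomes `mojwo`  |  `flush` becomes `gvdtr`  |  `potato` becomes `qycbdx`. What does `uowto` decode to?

tense

Shifts by position in leave: pos 0: l→m (+1), pos 1: e→o (+10), pos 2: a→j (+9), pos 3: v→w (+1), pos 4: e→o (+10) — repeating every 3. It's a Vigenère-style cipher with numeric key [1,10,9]: position i shifts by key[i mod 3].
Decoding uowto: u−1=t, o−10=e, w−9=n, t−1=s, o−10=e.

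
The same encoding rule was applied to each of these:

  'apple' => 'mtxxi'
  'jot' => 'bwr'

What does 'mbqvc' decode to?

The output letters match the input read backwards, each shifted +8: apple reversed is elppa. Two steps: reverse the string, then apply a Caesar shift of +8.
Undoing it on mbqvc: shift back: m−8=e, b−8=t, q−8=i, v−8=n, c−8=u → etinu; then reverse → unite.

unite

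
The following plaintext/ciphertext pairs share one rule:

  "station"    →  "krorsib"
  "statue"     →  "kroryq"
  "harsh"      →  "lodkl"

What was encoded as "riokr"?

toast

s(18)→k(10) and t(19)→r(17) fit y≡7x+14 (mod 26); the inverse of 7 mod 26 is 15. This is an affine cipher: with a=0,…,z=25, each position x becomes (7x+14) mod 26.
Decoding riokr: r(17)→15·(17−14)≡19=t; i(8)→15·(8−14)≡14=o; o(14)→15·(14−14)≡0=a; k(10)→15·(10−14)≡18=s; r(17)→15·(17−14)≡19=t (all mod 26).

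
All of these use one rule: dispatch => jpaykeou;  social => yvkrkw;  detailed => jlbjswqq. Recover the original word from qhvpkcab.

In dispatch: d→j is +6, i→p is +7, s→a is +8, p→y is +9 — the shift increases by 1 each position. The shift increases by 1 at each position, starting from +6: 6, 7, 8, ….
Undoing it on qhvpkcab: q−6=k, h−7=a, v−8=n, p−9=g, k−10=a, c−11=r, a−12=o, b−13=o.

kangaroo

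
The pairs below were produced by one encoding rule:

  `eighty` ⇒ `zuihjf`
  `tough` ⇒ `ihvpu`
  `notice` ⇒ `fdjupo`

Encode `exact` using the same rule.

udbyf

The output letters match the input read backwards, each shifted +1: eighty reversed is ythgie. Read the word backwards and shift each letter +1.
On exact: reverse → tcaxe; then shift: t+1=u, c+1=d, a+1=b, x+1=y, e+1=f.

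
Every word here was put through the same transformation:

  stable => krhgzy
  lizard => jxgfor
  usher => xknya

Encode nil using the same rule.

rot

The output letters match the input read backwards, each shifted +6: stable reversed is elbats. Read the word backwards and shift each letter +6.
Applying it to nil: reverse → lin; then shift: l+6=r, i+6=o, n+6=t.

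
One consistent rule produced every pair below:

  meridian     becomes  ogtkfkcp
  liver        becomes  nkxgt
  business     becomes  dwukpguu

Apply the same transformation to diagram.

fkcitco

Compare letters: m→o is +2, e→g is +2, r→t is +2 — a constant shift. Each letter is shifted forward by 2 in the alphabet (a Caesar shift of +2).
Applying it to diagram: d+2=f, i+2=k, a+2=c, g+2=i, r+2=t, a+2=c, m+2=o.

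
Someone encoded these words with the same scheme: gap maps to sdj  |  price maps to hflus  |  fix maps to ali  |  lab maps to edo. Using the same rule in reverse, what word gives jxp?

mug

Read the word backwards and shift each letter +3.
Decoding jxp: shift back: j−3=g, x−3=u, p−3=m → gum; then reverse → mug.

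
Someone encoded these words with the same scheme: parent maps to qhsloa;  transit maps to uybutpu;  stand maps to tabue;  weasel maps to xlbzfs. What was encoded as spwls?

Shifts by position in parent: pos 0: p→q (+1), pos 1: a→h (+7), pos 2: r→s (+1), pos 3: e→l (+7) — repeating every 2. The shifts repeat in a cycle of length 2: positions 0,1,… shift by +1, +7, then the pattern repeats.
Reversing it on spwls: s−1=r, p−7=i, w−1=v, l−7=e, s−1=r.

river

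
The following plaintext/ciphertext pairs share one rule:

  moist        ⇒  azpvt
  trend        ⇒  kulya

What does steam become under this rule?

Two steps: reverse the string, then apply a Caesar shift of +7.
Applying it to steam: reverse → maets; then shift: m+7=t, a+7=h, e+7=l, t+7=a, s+7=z.

thlaz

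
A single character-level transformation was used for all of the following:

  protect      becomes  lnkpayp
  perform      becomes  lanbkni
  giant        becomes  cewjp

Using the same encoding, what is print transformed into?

Every letter moves 22 places later in the alphabet, wrapping around z→a.
Applying it to print: p+22=l, r+22=n, i+22=e, n+22=j, t+22=p.

lnejp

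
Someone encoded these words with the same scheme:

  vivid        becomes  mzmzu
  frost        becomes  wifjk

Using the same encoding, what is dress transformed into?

Compare letters: v→m is +17, i→z is +17, v→m is +17 — a constant shift. This is a Caesar cipher with shift 17.
Applying it to dress: d+17=u, r+17=i, e+17=v, s+17=j, s+17=j.

uivjj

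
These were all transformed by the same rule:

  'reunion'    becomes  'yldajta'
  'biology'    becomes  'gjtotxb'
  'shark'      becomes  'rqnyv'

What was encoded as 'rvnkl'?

skate

r(17)→y(24) and e(4)→l(11) fit y≡19x+13 (mod 26); the inverse of 19 mod 26 is 11. Each letter's alphabet position (a=0..z=25) is mapped through 19·x+13 mod 26 — an affine cipher.
Decoding rvnkl: r(17)→11·(17−13)≡18=s; v(21)→11·(21−13)≡10=k; n(13)→11·(13−13)≡0=a; k(10)→11·(10−13)≡19=t; l(11)→11·(11−13)≡4=e (all mod 26).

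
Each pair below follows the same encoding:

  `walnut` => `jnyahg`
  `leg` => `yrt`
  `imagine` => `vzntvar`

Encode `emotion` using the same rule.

rzbgvba

Every letter moves 13 places later in the alphabet, wrapping around z→a.
For emotion: e+13=r, m+13=z, o+13=b, t+13=g, i+13=v, o+13=b, n+13=a.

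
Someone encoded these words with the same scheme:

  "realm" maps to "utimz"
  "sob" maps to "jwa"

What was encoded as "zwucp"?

humor

The output letters match the input read backwards, each shifted +8: realm reversed is mlaer. Two steps: reverse the string, then apply a Caesar shift of +8.
Decoding zwucp: shift back: z−8=r, w−8=o, u−8=m, c−8=u, p−8=h → romuh; then reverse → humor.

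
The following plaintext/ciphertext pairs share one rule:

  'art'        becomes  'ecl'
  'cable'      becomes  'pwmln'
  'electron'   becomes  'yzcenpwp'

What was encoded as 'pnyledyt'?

The output letters match the input read backwards, each shifted +11: art reversed is tra. The word is reversed, then every letter is shifted forward by 11.
Undoing it on pnyledyt: shift back: p−11=e, n−11=c, y−11=n, l−11=a, e−11=t, d−11=s, y−11=n, t−11=i → ecnatsni; then reverse → instance.

instance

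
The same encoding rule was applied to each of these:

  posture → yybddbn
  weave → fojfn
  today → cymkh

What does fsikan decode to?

wizard

Shifts by position in posture: pos 0: p→y (+9), pos 1: o→y (+10), pos 2: s→b (+9), pos 3: t→d (+10) — repeating every 2. It's a Vigenère-style cipher with numeric key [9,10]: position i shifts by key[i mod 2].
Undoing it on fsikan: f−9=w, s−10=i, i−9=z, k−10=a, a−9=r, n−10=d.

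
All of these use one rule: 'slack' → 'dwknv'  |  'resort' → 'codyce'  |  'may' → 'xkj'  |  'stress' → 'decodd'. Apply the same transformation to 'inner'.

syyoc

The shift depends on letter class: consonant s→d is +11, but vowel a→k is +10. Vowels shift forward by 10 and consonants shift forward by 11.
For inner: i(vowel)+10=s, n(cons)+11=y, n(cons)+11=y, e(vowel)+10=o, r(cons)+11=c.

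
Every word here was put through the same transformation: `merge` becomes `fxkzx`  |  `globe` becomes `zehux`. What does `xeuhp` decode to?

Compare letters: m→f is +19, e→x is +19, r→k is +19 — a constant shift. Every letter moves 19 places later in the alphabet, wrapping around z→a.
Undoing it on xeuhp: x−19=e, e−19=l, u−19=b, h−19=o, p−19=w.

elbow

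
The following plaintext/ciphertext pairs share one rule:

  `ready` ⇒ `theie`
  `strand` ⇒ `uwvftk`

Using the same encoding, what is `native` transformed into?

pdxnbl

The shift increases by 1 at each position, starting from +2: 2, 3, 4, ….
On native: n+2=p, a+3=d, t+4=x, i+5=n, v+6=b, e+7=l.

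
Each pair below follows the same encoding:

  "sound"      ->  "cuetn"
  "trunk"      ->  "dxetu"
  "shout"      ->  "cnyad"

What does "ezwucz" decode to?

utmost

Shifts by position in sound: pos 0: s→c (+10), pos 1: o→u (+6), pos 2: u→e (+10), pos 3: n→t (+6) — repeating every 2. A repeating key of period 2 is used — shifts +10, +6 over and over.
Decoding ezwucz: e−10=u, z−6=t, w−10=m, u−6=o, c−10=s, z−6=t.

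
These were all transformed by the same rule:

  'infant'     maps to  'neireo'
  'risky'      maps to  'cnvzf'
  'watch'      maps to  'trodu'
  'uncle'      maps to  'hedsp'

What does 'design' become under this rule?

wpvnbe

Treating letters as 0–25, the rule is x ↦ 19x + 17 (mod 26).
Applying it to design: d(3)→19·3+17≡22=w; e(4)→19·4+17≡15=p; s(18)→19·18+17≡21=v; i(8)→19·8+17≡13=n; g(6)→19·6+17≡1=b; n(13)→19·13+17≡4=e (all mod 26).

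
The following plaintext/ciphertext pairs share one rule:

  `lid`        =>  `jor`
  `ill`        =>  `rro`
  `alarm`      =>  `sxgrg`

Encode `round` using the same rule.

The output letters match the input read backwards, each shifted +6: lid reversed is dil. Read the word backwards and shift each letter +6.
For round: reverse → dnuor; then shift: d+6=j, n+6=t, u+6=a, o+6=u, r+6=x.

jtaux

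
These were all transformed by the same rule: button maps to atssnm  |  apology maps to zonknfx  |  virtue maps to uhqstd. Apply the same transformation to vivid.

uhuhc

Compare letters: b→a is +25, u→t is +25, t→s is +25 — a constant shift. It's a constant shift of +25 (ROT25).
Applying it to vivid: v+25=u, i+25=h, v+25=u, i+25=h, d+25=c.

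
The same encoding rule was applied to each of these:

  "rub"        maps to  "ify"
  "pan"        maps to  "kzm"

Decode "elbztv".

voyage

Each letter is replaced by its mirror in the alphabet: a↔z, b↔y, c↔x, and so on (the Atbash cipher).
Undoing it on elbztv: e↔v, l↔o, b↔y, z↔a, t↔g, v↔e.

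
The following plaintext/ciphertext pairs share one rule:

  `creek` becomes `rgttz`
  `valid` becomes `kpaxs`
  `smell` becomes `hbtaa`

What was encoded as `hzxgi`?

Each letter is shifted forward by 15 in the alphabet (a Caesar shift of +15).
Decoding hzxgi: h−15=s, z−15=k, x−15=i, g−15=r, i−15=t.

skirt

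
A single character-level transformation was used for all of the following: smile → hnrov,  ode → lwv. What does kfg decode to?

put

Each pair mirrors across the alphabet (s↔h, m↔n, i↔r): positions sum to 25. This is the alphabet-reversal cipher (Atbash): a becomes z, b becomes y, etc.
Decoding kfg: k↔p, f↔u, g↔t.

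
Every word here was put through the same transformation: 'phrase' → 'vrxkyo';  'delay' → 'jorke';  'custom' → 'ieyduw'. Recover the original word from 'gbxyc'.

arrow

Shifts by position in phrase: pos 0: p→v (+6), pos 1: h→r (+10), pos 2: r→x (+6), pos 3: a→k (+10) — repeating every 2. The shifts repeat in a cycle of length 2: positions 0,1,… shift by +6, +10, then the pattern repeats.
Reversing it on gbxyc: g−6=a, b−10=r, x−6=r, y−10=o, c−6=w.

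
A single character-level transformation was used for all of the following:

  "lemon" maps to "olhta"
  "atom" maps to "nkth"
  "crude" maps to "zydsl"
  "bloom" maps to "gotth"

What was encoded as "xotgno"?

Treating letters as 0–25, the rule is x ↦ 19x + 13 (mod 26).
Reversing it on xotgno: x(23)→11·(23−13)≡6=g; o(14)→11·(14−13)≡11=l; t(19)→11·(19−13)≡14=o; g(6)→11·(6−13)≡1=b; n(13)→11·(13−13)≡0=a; o(14)→11·(14−13)≡11=l (all mod 26).

global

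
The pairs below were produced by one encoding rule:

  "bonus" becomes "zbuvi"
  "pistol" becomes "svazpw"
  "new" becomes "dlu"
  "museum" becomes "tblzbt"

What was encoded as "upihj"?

The output letters match the input read backwards, each shifted +7: bonus reversed is sunob. The word is reversed, then every letter is shifted forward by 7.
Reversing it on upihj: shift back: u−7=n, p−7=i, i−7=b, h−7=a, j−7=c → nibac; then reverse → cabin.

cabin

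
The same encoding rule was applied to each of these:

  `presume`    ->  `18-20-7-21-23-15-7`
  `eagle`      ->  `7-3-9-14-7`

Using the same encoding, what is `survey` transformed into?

21-23-20-24-7-27

p is letter #16 and maps to 18: an offset of 2. Letters become their 1-based position plus 2 (so a→3, b→4, …).
Applying it to survey: s=19→21, u=21→23, r=18→20, v=22→24, e=5→7, y=25→27.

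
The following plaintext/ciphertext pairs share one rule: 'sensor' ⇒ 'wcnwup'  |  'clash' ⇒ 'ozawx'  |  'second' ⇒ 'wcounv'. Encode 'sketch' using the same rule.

wscdox

s(18)→w(22) and e(4)→c(2) fit y≡7x+0 (mod 26); the inverse of 7 mod 26 is 15. Treating letters as 0–25, the rule is x ↦ 7x + 0 (mod 26).
On sketch: s(18)→7·18+0≡22=w; k(10)→7·10+0≡18=s; e(4)→7·4+0≡2=c; t(19)→7·19+0≡3=d; c(2)→7·2+0≡14=o; h(7)→7·7+0≡23=x (all mod 26).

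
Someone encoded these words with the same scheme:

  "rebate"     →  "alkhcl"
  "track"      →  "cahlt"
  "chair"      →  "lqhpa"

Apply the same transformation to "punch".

ybwlq

The shift depends on letter class: consonant r→a is +9, but vowel e→l is +7. The rule splits by letter class: vowels +7, consonants +9.
Applying it to punch: p(cons)+9=y, u(vowel)+7=b, n(cons)+9=w, c(cons)+9=l, h(cons)+9=q.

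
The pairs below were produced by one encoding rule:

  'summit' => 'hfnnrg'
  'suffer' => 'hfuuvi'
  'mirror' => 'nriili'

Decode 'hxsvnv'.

scheme

Each pair mirrors across the alphabet (s↔h, u↔f, m↔n): positions sum to 25. This is the alphabet-reversal cipher (Atbash): a becomes z, b becomes y, etc.
Reversing it on hxsvnv: h↔s, x↔c, s↔h, v↔e, n↔m, v↔e.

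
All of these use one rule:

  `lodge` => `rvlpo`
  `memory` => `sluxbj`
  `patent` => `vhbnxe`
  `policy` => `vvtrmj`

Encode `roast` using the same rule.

In lodge: l→r is +6, o→v is +7, d→l is +8, g→p is +9 — the shift increases by 1 each position. Each letter shifts forward by (position + 6), i.e. 6, 7, 8, … — the shift grows by one for each successive letter.
On roast: r+6=x, o+7=v, a+8=i, s+9=b, t+10=d.

xvibd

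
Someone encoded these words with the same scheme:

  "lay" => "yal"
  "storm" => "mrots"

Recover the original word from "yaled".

delay

The output letters match the input read backwards: lay reversed is yal. It's just the letters in reverse order.
Undoing it on yaled: then reverse → delay.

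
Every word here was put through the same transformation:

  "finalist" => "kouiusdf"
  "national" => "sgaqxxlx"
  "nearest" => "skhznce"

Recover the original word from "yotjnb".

Letter i (0-indexed) is shifted by i+5, so successive shifts are 5, 6, 7, ….
Decoding yotjnb: y−5=t, o−6=i, t−7=m, j−8=b, n−9=e, b−10=r.

timber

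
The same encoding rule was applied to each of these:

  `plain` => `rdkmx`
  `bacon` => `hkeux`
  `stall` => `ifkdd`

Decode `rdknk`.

plaza

This is an affine cipher: with a=0,…,z=25, each position x becomes (23x+10) mod 26.
Undoing it on rdknk: r(17)→17·(17−10)≡15=p; d(3)→17·(3−10)≡11=l; k(10)→17·(10−10)≡0=a; n(13)→17·(13−10)≡25=z; k(10)→17·(10−10)≡0=a (all mod 26).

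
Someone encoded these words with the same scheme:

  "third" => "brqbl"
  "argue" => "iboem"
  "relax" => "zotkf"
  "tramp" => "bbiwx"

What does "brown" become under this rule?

jbwgv

Shifts by position in third: pos 0: t→b (+8), pos 1: h→r (+10), pos 2: i→q (+8), pos 3: r→b (+10) — repeating every 2. The shifts repeat in a cycle of length 2: positions 0,1,… shift by +8, +10, then the pattern repeats.
For brown: b+8=j, r+10=b, o+8=w, w+10=g, n+8=v.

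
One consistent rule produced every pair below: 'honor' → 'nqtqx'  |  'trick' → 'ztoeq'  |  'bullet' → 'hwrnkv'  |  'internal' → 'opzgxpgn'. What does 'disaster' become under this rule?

Shifts by position in honor: pos 0: h→n (+6), pos 1: o→q (+2), pos 2: n→t (+6), pos 3: o→q (+2) — repeating every 2. The shifts repeat in a cycle of length 2: positions 0,1,… shift by +6, +2, then the pattern repeats.
For disaster: d+6=j, i+2=k, s+6=y, a+2=c, s+6=y, t+2=v, e+6=k, r+2=t.

jkycyvkt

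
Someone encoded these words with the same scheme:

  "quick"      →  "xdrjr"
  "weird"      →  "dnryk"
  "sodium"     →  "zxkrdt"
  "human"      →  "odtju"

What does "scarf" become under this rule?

zjjym

Vowels shift forward by 9 and consonants shift forward by 7.
Applying it to scarf: s(cons)+7=z, c(cons)+7=j, a(vowel)+9=j, r(cons)+7=y, f(cons)+7=m.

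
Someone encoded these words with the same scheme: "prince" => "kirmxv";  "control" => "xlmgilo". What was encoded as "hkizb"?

spray

Each pair mirrors across the alphabet (p↔k, r↔i, i↔r): positions sum to 25. Letters are reflected about the middle of the alphabet (position → 25−position): Atbash.
Decoding hkizb: h↔s, k↔p, i↔r, z↔a, b↔y.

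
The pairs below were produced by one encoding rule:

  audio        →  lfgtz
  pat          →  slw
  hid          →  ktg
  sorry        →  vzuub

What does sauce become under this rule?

The shift depends on letter class: consonant d→g is +3, but vowel a→l is +11. Two shifts are in play — +11 for a/e/i/o/u, +3 for every other letter.
Applying it to sauce: s(cons)+3=v, a(vowel)+11=l, u(vowel)+11=f, c(cons)+3=f, e(vowel)+11=p.

vlffp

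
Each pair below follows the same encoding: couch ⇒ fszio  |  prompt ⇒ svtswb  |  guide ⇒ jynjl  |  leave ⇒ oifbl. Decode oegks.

label

Each letter shifts forward by (position + 3), i.e. 3, 4, 5, … — the shift grows by one for each successive letter.
Decoding oegks: o−3=l, e−4=a, g−5=b, k−6=e, s−7=l.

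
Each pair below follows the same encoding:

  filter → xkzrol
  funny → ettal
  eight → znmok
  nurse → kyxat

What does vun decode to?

The word is reversed, then every letter is shifted forward by 6.
Decoding vun: shift back: v−6=p, u−6=o, n−6=h → poh; then reverse → hop.

hop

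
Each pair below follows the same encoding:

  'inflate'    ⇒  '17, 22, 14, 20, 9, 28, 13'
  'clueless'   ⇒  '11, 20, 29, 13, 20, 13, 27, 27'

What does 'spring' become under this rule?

27, 24, 26, 17, 22, 15

i is letter #9 and maps to 17: an offset of 8. Each letter is replaced by its alphabet position (a=1..z=26) + 8.
On spring: s=19→27, p=16→24, r=18→26, i=9→17, n=14→22, g=7→15.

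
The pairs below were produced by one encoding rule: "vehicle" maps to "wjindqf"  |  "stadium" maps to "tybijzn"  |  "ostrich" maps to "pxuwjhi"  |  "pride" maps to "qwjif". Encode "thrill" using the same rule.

umsnmq

Shifts by position in vehicle: pos 0: v→w (+1), pos 1: e→j (+5), pos 2: h→i (+1), pos 3: i→n (+5) — repeating every 2. A repeating key of period 2 is used — shifts +1, +5 over and over.
Applying it to thrill: t+1=u, h+5=m, r+1=s, i+5=n, l+1=m, l+5=q.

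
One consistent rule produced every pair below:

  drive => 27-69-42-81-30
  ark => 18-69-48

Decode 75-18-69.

d(#4)→27 and r(#18)→69: differences scale by 3, so n = 3·pos + 15. Each letter becomes 3×(its alphabet position, a=1..z=26) + 15.
Decoding 75-18-69: 75→(75−15)÷3=20=t, 18→(18−15)÷3=1=a, 69→(69−15)÷3=18=r.

tar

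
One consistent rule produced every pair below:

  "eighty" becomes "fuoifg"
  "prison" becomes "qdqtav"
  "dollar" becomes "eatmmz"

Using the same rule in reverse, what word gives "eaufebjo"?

Shifts by position in eighty: pos 0: e→f (+1), pos 1: i→u (+12), pos 2: g→o (+8), pos 3: h→i (+1), pos 4: t→f (+12), pos 5: y→g (+8) — repeating every 3. A repeating key of period 3 is used — shifts +1, +12, +8 over and over.
Decoding eaufebjo: e−1=d, a−12=o, u−8=m, f−1=e, e−12=s, b−8=t, j−1=i, o−12=c.

domestic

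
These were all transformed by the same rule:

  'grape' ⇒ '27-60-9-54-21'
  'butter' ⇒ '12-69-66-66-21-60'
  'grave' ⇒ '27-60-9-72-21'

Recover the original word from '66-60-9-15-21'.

trace

Each letter becomes 3×(its alphabet position, a=1..z=26) + 6.
Reversing it on 66-60-9-15-21: 66→(66−6)÷3=20=t, 60→(60−6)÷3=18=r, 9→(9−6)÷3=1=a, 15→(15−6)÷3=3=c, 21→(21−6)÷3=5=e.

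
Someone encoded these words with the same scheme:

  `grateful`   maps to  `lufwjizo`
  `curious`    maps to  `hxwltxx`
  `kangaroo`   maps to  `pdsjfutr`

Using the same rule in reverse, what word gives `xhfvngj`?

Shifts by position in grateful: pos 0: g→l (+5), pos 1: r→u (+3), pos 2: a→f (+5), pos 3: t→w (+3) — repeating every 2. A repeating key of period 2 is used — shifts +5, +3 over and over.
Undoing it on xhfvngj: x−5=s, h−3=e, f−5=a, v−3=s, n−5=i, g−3=d, j−5=e.

seaside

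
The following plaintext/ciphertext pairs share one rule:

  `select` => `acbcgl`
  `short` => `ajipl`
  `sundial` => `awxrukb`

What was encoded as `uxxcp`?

inner

s(18)→a(0) and e(4)→c(2) fit y≡11x+10 (mod 26); the inverse of 11 mod 26 is 19. This is an affine cipher: with a=0,…,z=25, each position x becomes (11x+10) mod 26.
Decoding uxxcp: u(20)→19·(20−10)≡8=i; x(23)→19·(23−10)≡13=n; x(23)→19·(23−10)≡13=n; c(2)→19·(2−10)≡4=e; p(15)→19·(15−10)≡17=r (all mod 26).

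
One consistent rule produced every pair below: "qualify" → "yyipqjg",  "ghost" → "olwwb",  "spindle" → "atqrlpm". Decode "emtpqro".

willing

It's a Vigenère-style cipher with numeric key [8,4]: position i shifts by key[i mod 2].
Reversing it on emtpqro: e−8=w, m−4=i, t−8=l, p−4=l, q−8=i, r−4=n, o−8=g.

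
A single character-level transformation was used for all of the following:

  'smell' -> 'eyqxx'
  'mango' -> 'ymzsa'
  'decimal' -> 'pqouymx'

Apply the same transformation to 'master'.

Compare letters: s→e is +12, m→y is +12, e→q is +12 — a constant shift. Every letter moves 12 places later in the alphabet, wrapping around z→a.
On master: m+12=y, a+12=m, s+12=e, t+12=f, e+12=q, r+12=d.

ymefqd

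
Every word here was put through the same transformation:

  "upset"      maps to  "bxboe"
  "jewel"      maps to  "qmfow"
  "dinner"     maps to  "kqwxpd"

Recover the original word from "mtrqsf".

In upset: u→b is +7, p→x is +8, s→b is +9, e→o is +10 — the shift increases by 1 each position. Letter i (0-indexed) is shifted by i+7, so successive shifts are 7, 8, 9, ….
Decoding mtrqsf: m−7=f, t−8=l, r−9=i, q−10=g, s−11=h, f−12=t.

flight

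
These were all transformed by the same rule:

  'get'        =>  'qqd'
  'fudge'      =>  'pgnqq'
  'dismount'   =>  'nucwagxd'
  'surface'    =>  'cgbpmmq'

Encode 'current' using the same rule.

The shift depends on letter class: consonant g→q is +10, but vowel e→q is +12. Vowels shift forward by 12 and consonants shift forward by 10.
Applying it to current: c(cons)+10=m, u(vowel)+12=g, r(cons)+10=b, r(cons)+10=b, e(vowel)+12=q, n(cons)+10=x, t(cons)+10=d.

mgbbqxd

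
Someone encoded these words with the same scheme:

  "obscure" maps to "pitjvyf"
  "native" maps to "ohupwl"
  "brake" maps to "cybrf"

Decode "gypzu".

frost

Shifts by position in obscure: pos 0: o→p (+1), pos 1: b→i (+7), pos 2: s→t (+1), pos 3: c→j (+7) — repeating every 2. A repeating key of period 2 is used — shifts +1, +7 over and over.
Decoding gypzu: g−1=f, y−7=r, p−1=o, z−7=s, u−1=t.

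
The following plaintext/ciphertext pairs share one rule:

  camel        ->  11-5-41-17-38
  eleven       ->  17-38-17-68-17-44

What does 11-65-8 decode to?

c(#3)→11 and a(#1)→5: differences scale by 3, so n = 3·pos + 2. With a=1..z=26, the number is 3·pos + 2.
Reversing it on 11-65-8: 11→(11−2)÷3=3=c, 65→(65−2)÷3=21=u, 8→(8−2)÷3=2=b.

cub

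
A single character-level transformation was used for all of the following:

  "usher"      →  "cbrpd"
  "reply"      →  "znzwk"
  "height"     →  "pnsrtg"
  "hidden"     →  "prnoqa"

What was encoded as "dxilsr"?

voyage

In usher: u→c is +8, s→b is +9, h→r is +10, e→p is +11 — the shift increases by 1 each position. The shift increases by 1 at each position, starting from +8: 8, 9, 10, ….
Undoing it on dxilsr: d−8=v, x−9=o, i−10=y, l−11=a, s−12=g, r−13=e.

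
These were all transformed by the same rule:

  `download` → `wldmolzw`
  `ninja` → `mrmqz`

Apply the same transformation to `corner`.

Each pair mirrors across the alphabet (d↔w, o↔l, w↔d): positions sum to 25. This is the alphabet-reversal cipher (Atbash): a becomes z, b becomes y, etc.
On corner: c↔x, o↔l, r↔i, n↔m, e↔v, r↔i.

xlimvi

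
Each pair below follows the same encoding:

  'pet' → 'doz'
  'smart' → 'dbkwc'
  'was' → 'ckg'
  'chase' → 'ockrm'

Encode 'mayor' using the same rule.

byikw

The output letters match the input read backwards, each shifted +10: pet reversed is tep. Read the word backwards and shift each letter +10.
For mayor: reverse → royam; then shift: r+10=b, o+10=y, y+10=i, a+10=k, m+10=w.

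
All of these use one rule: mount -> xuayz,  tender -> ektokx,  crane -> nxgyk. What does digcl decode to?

scarf

Shifts by position in mount: pos 0: m→x (+11), pos 1: o→u (+6), pos 2: u→a (+6), pos 3: n→y (+11), pos 4: t→z (+6) — repeating every 3. It's a Vigenère-style cipher with numeric key [11,6,6]: position i shifts by key[i mod 3].
Decoding digcl: d−11=s, i−6=c, g−6=a, c−11=r, l−6=f.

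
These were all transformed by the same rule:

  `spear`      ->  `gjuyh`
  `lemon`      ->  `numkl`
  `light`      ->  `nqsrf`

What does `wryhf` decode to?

chart

Each letter's alphabet position (a=0..z=25) is mapped through 25·x+24 mod 26 — an affine cipher.
Reversing it on wryhf: w(22)→25·(22−24)≡2=c; r(17)→25·(17−24)≡7=h; y(24)→25·(24−24)≡0=a; h(7)→25·(7−24)≡17=r; f(5)→25·(5−24)≡19=t (all mod 26).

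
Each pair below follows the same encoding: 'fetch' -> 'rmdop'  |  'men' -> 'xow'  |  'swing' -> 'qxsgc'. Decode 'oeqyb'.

rogue

The output letters match the input read backwards, each shifted +10: fetch reversed is hctef. Read the word backwards and shift each letter +10.
Undoing it on oeqyb: shift back: o−10=e, e−10=u, q−10=g, y−10=o, b−10=r → eugor; then reverse → rogue.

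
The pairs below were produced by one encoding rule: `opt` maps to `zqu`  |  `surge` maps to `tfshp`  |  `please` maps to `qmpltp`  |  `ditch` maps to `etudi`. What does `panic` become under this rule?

The shift depends on letter class: consonant p→q is +1, but vowel o→z is +11. Vowels shift forward by 11 and consonants shift forward by 1.
On panic: p(cons)+1=q, a(vowel)+11=l, n(cons)+1=o, i(vowel)+11=t, c(cons)+1=d.

qlotd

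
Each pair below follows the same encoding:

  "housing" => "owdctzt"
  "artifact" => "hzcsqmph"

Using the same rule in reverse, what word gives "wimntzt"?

padding

In housing: h→o is +7, o→w is +8, u→d is +9, s→c is +10 — the shift increases by 1 each position. Each letter shifts forward by (position + 7), i.e. 7, 8, 9, … — the shift grows by one for each successive letter.
Undoing it on wimntzt: w−7=p, i−8=a, m−9=d, n−10=d, t−11=i, z−12=n, t−13=g.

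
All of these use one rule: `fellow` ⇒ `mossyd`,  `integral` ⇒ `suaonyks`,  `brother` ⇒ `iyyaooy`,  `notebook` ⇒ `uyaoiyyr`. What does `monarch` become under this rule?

tyukyjo

Two shifts are in play — +10 for a/e/i/o/u, +7 for every other letter.
For monarch: m(cons)+7=t, o(vowel)+10=y, n(cons)+7=u, a(vowel)+10=k, r(cons)+7=y, c(cons)+7=j, h(cons)+7=o.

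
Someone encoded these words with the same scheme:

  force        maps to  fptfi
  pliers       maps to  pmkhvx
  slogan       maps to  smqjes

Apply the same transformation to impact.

In force: f→f is +0, o→p is +1, r→t is +2, c→f is +3 — the shift increases by 1 each position. The shift increases by 1 at each position, starting from +0: 0, 1, 2, ….
For impact: i+0=i, m+1=n, p+2=r, a+3=d, c+4=g, t+5=y.

inrdgy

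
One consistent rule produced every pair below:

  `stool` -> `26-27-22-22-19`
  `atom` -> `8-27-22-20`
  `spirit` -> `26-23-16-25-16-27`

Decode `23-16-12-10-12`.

piece

s is letter #19 and maps to 26: an offset of 7. Letters become their 1-based position plus 7 (so a→8, b→9, …).
Decoding 23-16-12-10-12: 23→(23−7)÷1=16=p, 16→(16−7)÷1=9=i, 12→(12−7)÷1=5=e, 10→(10−7)÷1=3=c, 12→(12−7)÷1=5=e.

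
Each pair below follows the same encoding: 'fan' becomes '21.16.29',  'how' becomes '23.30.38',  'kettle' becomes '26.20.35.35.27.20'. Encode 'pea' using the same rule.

31.20.16

Letters become their 1-based position plus 15 (so a→16, b→17, …).
Applying it to pea: p=16→31, e=5→20, a=1→16.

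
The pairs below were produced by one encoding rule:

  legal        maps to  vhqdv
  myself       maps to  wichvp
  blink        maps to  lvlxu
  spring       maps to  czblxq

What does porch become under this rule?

Two shifts are in play — +3 for a/e/i/o/u, +10 for every other letter.
For porch: p(cons)+10=z, o(vowel)+3=r, r(cons)+10=b, c(cons)+10=m, h(cons)+10=r.

zrbmr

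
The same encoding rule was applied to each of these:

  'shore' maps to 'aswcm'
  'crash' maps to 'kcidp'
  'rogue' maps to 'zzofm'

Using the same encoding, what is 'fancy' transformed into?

The shifts repeat in a cycle of length 2: positions 0,1,… shift by +8, +11, then the pattern repeats.
On fancy: f+8=n, a+11=l, n+8=v, c+11=n, y+8=g.

nlvng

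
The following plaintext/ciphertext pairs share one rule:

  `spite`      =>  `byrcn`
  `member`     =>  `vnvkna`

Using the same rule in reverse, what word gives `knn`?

This is a Caesar cipher with shift 9.
Decoding knn: k−9=b, n−9=e, n−9=e.

bee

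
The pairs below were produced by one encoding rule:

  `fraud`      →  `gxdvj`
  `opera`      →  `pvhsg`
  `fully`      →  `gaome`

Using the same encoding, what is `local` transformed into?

mufbr

A repeating key of period 3 is used — shifts +1, +6, +3 over and over.
On local: l+1=m, o+6=u, c+3=f, a+1=b, l+6=r.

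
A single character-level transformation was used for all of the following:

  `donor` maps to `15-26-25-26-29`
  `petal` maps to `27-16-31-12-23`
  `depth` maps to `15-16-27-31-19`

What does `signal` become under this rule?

d is letter #4 and maps to 15: an offset of 11. Each letter is replaced by its alphabet position (a=1..z=26) + 11.
On signal: s=19→30, i=9→20, g=7→18, n=14→25, a=1→12, l=12→23.

30-20-18-25-12-23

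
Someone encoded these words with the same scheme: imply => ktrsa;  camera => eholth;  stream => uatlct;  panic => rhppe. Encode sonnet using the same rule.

Shifts by position in imply: pos 0: i→k (+2), pos 1: m→t (+7), pos 2: p→r (+2), pos 3: l→s (+7) — repeating every 2. A repeating key of period 2 is used — shifts +2, +7 over and over.
Applying it to sonnet: s+2=u, o+7=v, n+2=p, n+7=u, e+2=g, t+7=a.

uvpuga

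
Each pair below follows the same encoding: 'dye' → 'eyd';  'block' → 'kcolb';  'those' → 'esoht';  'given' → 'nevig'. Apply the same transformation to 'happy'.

yppah

The output letters match the input read backwards: dye reversed is eyd. It's just the letters in reverse order.
Applying it to happy: reverse → yppah.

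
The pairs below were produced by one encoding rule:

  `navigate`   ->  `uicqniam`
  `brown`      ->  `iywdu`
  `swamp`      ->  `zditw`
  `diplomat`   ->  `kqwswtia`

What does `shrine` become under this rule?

The shift depends on letter class: consonant n→u is +7, but vowel a→i is +8. The rule splits by letter class: vowels +8, consonants +7.
On shrine: s(cons)+7=z, h(cons)+7=o, r(cons)+7=y, i(vowel)+8=q, n(cons)+7=u, e(vowel)+8=m.

zoyqum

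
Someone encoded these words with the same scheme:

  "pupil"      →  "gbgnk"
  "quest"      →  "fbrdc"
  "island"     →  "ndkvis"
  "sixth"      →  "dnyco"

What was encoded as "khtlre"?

locker

p(15)→g(6) and u(20)→b(1) fit y≡25x+21 (mod 26); the inverse of 25 mod 26 is 25. Each letter's alphabet position (a=0..z=25) is mapped through 25·x+21 mod 26 — an affine cipher.
Undoing it on khtlre: k(10)→25·(10−21)≡11=l; h(7)→25·(7−21)≡14=o; t(19)→25·(19−21)≡2=c; l(11)→25·(11−21)≡10=k; r(17)→25·(17−21)≡4=e; e(4)→25·(4−21)≡17=r (all mod 26).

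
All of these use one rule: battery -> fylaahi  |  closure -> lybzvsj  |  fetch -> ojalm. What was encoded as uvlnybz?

The output letters match the input read backwards, each shifted +7: battery reversed is yrettab. The word is reversed, then every letter is shifted forward by 7.
Decoding uvlnybz: shift back: u−7=n, v−7=o, l−7=e, n−7=g, y−7=r, b−7=u, z−7=s → noegrus; then reverse → surgeon.

surgeon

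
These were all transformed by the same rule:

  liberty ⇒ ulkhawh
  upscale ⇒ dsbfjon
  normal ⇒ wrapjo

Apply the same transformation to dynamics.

mbwdvllv

The shifts repeat in a cycle of length 2: positions 0,1,… shift by +9, +3, then the pattern repeats.
For dynamics: d+9=m, y+3=b, n+9=w, a+3=d, m+9=v, i+3=l, c+9=l, s+3=v.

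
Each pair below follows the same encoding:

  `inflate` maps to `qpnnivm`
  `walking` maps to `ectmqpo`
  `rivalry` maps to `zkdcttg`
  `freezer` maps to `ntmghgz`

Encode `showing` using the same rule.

ajwyqpo

A repeating key of period 2 is used — shifts +8, +2 over and over.
For showing: s+8=a, h+2=j, o+8=w, w+2=y, i+8=q, n+2=p, g+8=o.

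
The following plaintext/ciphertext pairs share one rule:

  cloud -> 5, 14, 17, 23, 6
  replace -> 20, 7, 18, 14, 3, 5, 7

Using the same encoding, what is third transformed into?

Letters become their 1-based position plus 2 (so a→3, b→4, …).
On third: t=20→22, h=8→10, i=9→11, r=18→20, d=4→6.

22, 10, 11, 20, 6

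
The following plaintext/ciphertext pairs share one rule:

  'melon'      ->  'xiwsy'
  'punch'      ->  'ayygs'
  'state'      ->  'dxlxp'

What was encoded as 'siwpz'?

hello

Shifts by position in melon: pos 0: m→x (+11), pos 1: e→i (+4), pos 2: l→w (+11), pos 3: o→s (+4) — repeating every 2. It's a Vigenère-style cipher with numeric key [11,4]: position i shifts by key[i mod 2].
Reversing it on siwpz: s−11=h, i−4=e, w−11=l, p−4=l, z−11=o.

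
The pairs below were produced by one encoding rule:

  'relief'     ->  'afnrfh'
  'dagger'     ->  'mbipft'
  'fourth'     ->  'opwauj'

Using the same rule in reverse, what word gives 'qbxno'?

haven

Shifts by position in relief: pos 0: r→a (+9), pos 1: e→f (+1), pos 2: l→n (+2), pos 3: i→r (+9), pos 4: e→f (+1), pos 5: f→h (+2) — repeating every 3. A repeating key of period 3 is used — shifts +9, +1, +2 over and over.
Reversing it on qbxno: q−9=h, b−1=a, x−2=v, n−9=e, o−1=n.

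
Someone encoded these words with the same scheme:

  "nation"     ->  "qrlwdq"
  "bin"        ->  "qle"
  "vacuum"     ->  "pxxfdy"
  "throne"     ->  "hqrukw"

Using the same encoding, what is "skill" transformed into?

oolnv

The output letters match the input read backwards, each shifted +3: nation reversed is noitan. Read the word backwards and shift each letter +3.
For skill: reverse → lliks; then shift: l+3=o, l+3=o, i+3=l, k+3=n, s+3=v.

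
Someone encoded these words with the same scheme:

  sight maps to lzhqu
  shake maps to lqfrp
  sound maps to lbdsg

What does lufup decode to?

state

s(18)→l(11) and i(8)→z(25) fit y≡9x+5 (mod 26); the inverse of 9 mod 26 is 3. Treating letters as 0–25, the rule is x ↦ 9x + 5 (mod 26).
Undoing it on lufup: l(11)→3·(11−5)≡18=s; u(20)→3·(20−5)≡19=t; f(5)→3·(5−5)≡0=a; u(20)→3·(20−5)≡19=t; p(15)→3·(15−5)≡4=e (all mod 26).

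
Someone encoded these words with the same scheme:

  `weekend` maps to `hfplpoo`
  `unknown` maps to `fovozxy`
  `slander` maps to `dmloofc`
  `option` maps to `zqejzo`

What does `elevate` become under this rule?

Shifts by position in weekend: pos 0: w→h (+11), pos 1: e→f (+1), pos 2: e→p (+11), pos 3: k→l (+1) — repeating every 2. It's a Vigenère-style cipher with numeric key [11,1]: position i shifts by key[i mod 2].
Applying it to elevate: e+11=p, l+1=m, e+11=p, v+1=w, a+11=l, t+1=u, e+11=p.

pmpwlup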